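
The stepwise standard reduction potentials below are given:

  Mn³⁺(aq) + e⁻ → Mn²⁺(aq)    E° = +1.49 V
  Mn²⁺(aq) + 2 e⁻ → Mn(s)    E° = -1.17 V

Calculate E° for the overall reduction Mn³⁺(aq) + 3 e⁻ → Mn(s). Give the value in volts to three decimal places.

Standard free energies of sequential steps add: ΔG°₃ = ΔG°₁ + ΔG°₂, so n₃E°₃ = n₁E°₁ + n₂E°₂.
E°₃ = (1×+1.49 + 2×-1.17) / 3 = (-0.850) / 3 = -0.283 V.

-0.283 V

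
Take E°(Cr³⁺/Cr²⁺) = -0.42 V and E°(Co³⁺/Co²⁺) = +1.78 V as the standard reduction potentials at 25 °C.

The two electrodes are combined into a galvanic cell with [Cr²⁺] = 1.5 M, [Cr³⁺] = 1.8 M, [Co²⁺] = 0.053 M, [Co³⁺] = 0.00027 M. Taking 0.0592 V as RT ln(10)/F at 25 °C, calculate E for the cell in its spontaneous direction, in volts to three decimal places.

+2.060 V

Co³⁺/Co²⁺ is the cathode (higher E°), Cr³⁺/Cr²⁺ the anode: E°cell = +1.78 − (-0.42) = +2.20 V, n = 1.
Overall: Co³⁺(aq) + Cr²⁺(aq) → Co²⁺(aq) + Cr³⁺(aq)
Q = [Co²⁺]·[Cr³⁺] / ([Co³⁺]·[Cr²⁺]); log Q = 2.372.
E = E° − (0.0592/n) log Q = +2.20 − (0.0592/1)(2.372) = +2.060 V.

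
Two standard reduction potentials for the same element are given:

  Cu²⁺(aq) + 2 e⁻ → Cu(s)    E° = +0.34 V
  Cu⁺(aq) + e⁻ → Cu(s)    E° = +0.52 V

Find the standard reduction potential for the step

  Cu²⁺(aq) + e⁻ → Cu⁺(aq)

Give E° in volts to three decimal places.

+0.160 V

Sequential free energies add, so n₃E°₃ = n₁E°₁ + n₂E°₂.
With n₃ = 2, and the known step contributing 1×(+0.52) V, the unknown satisfies 1·E° = 2×(+0.34) − 1×(+0.52) = +0.160.
E° = +0.160 / 1 = +0.160 V.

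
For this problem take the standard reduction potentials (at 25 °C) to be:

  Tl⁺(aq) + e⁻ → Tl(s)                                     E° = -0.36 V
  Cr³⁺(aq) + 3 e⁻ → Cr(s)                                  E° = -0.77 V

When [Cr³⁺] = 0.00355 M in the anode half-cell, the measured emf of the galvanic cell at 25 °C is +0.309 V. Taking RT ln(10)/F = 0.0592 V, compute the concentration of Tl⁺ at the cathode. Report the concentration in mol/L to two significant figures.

0.0030 M

Tl⁺/Tl is the cathode, Cr³⁺/Cr the anode: E°cell = +0.41 V, n = 3.
Overall reaction: 3 Tl⁺(aq) + Cr(s) → 3 Tl(s) + Cr³⁺(aq); Q = [Cr³⁺]^1/[Tl⁺]^3.
From E = E° − (0.0592/n) log Q: log Q = (E° − E)·n/0.0592 = (+0.41 − (+0.309))·3/0.0592 = 5.1182.
So 3·log[Tl⁺] = 1·log(0.00355) − log Q = -2.4498 − (5.1182) = -7.5680; log[Tl⁺] = -7.5680 / 3 = -2.5227; [Tl⁺] = 10^(-2.5227) ≈ 0.0030 M.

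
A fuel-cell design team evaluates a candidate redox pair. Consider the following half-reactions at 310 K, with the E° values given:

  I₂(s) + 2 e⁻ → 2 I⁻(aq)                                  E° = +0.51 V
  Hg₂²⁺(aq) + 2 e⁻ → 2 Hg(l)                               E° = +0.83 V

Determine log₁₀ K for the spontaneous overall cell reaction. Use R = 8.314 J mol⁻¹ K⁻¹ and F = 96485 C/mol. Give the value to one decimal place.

10.4

Cathode: Hg₂²⁺/Hg; anode: I₂/I⁻. E°cell = (+0.83) − (+0.51) = +0.32 V, with n = 2.
ΔG° = −nFE° = −RT ln K, so ln K = nFE°/(RT) = (2)(96485)(+0.32) / ((8.314)(310)) = 23.959.
log₁₀ K = 23.959 / ln 10 = 10.4.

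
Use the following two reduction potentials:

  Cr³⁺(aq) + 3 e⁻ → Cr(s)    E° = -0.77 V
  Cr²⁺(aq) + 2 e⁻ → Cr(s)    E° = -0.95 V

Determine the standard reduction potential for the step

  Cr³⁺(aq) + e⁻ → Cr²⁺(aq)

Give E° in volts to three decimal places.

-0.410 V

Sequential free energies add, so n₃E°₃ = n₁E°₁ + n₂E°₂.
With n₃ = 3, and the known step contributing 2×(-0.95) V, the unknown satisfies 1·E° = 3×(-0.77) − 2×(-0.95) = -0.410.
E° = -0.410 / 1 = -0.410 V.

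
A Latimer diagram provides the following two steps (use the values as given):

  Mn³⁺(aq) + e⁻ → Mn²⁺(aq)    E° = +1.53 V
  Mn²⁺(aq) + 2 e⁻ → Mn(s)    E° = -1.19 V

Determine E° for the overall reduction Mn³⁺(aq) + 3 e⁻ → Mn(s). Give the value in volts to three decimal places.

Adding the free-energy changes (−nFE°) of the two steps gives −n₃FE°₃ = −n₁FE°₁ − n₂FE°₂.
E°₃ = (1×+1.53 + 2×-1.19) / 3 = (-0.850) / 3 = -0.283 V.

-0.283 V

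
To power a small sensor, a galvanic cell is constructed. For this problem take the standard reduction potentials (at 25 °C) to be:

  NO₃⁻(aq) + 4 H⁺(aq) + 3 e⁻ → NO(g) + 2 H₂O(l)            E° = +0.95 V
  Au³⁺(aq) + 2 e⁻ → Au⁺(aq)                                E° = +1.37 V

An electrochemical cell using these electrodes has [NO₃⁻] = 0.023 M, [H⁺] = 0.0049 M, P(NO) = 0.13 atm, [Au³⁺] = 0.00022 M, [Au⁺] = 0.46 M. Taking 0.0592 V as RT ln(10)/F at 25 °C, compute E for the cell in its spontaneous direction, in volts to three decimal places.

Au³⁺/Au⁺ is the cathode (higher E°), NO₃⁻/NO the anode: E°cell = +1.37 − (+0.95) = +0.42 V, n = 6.
Overall: 3 Au³⁺(aq) + 2 NO(g) + 4 H₂O(l) → 3 Au⁺(aq) + 2 NO₃⁻(aq) + 8 H⁺(aq)
Q = [Au⁺]^3·[NO₃⁻]^2·[H⁺]^8 / ([Au³⁺]^3·P(NO)^2); log Q = -10.022.
E = E° − (0.0592/n) log Q = +0.42 − (0.0592/6)(-10.022) = +0.519 V.

+0.519 V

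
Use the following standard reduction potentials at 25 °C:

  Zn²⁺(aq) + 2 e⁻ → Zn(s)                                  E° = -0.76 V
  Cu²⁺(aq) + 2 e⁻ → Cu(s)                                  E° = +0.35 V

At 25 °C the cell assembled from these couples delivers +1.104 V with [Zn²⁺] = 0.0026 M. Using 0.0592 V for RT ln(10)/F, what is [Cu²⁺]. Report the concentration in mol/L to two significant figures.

0.0016 M

Cu²⁺/Cu is the cathode, Zn²⁺/Zn the anode: E°cell = +1.11 V, n = 2.
Overall reaction: Cu²⁺(aq) + Zn(s) → Cu(s) + Zn²⁺(aq); Q = [Zn²⁺]^1/[Cu²⁺]^1.
From E = E° − (0.0592/n) log Q: log Q = (E° − E)·n/0.0592 = (+1.11 − (+1.104))·2/0.0592 = 0.2027.
So 1·log[Cu²⁺] = 1·log(0.0026) − log Q = -2.5850 − (0.2027) = -2.7877; [Cu²⁺] = 10^(-2.7877) ≈ 0.0016 M.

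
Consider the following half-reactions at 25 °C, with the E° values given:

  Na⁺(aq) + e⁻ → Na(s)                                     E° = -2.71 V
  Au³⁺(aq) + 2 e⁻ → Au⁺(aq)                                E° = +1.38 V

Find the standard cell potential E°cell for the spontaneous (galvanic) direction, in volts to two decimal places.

The Au³⁺/Au⁺ couple has the higher reduction potential, so it is the cathode; Na⁺/Na is oxidised at the anode.
E°cell = E°(cathode) − E°(anode) = (+1.38) − (-2.71) = +4.09 V.

+4.09 V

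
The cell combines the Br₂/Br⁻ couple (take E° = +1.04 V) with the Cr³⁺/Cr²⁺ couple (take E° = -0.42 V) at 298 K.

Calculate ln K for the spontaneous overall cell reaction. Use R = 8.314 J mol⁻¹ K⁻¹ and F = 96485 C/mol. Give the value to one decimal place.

113.7

Cathode: Br₂/Br⁻; anode: Cr³⁺/Cr²⁺. E°cell = (+1.04) − (-0.42) = +1.46 V, with n = 2.
ΔG° = −nFE° = −RT ln K, so ln K = nFE°/(RT) = (2)(96485)(+1.46) / ((8.314)(298)) = 113.715.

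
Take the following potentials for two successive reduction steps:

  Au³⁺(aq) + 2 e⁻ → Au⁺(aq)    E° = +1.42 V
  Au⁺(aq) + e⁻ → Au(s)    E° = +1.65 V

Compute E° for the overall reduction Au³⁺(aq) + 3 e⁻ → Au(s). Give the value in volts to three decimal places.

+1.497 V

Adding the free-energy changes (−nFE°) of the two steps gives −n₃FE°₃ = −n₁FE°₁ − n₂FE°₂.
E°₃ = (2×+1.42 + 1×+1.65) / 3 = (+4.490) / 3 = +1.497 V.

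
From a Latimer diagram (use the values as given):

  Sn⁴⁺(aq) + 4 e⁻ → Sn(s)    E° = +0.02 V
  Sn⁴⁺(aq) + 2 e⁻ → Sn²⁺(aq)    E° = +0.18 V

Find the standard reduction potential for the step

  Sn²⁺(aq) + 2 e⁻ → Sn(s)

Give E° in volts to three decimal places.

-0.140 V

Sequential free energies add, so n₃E°₃ = n₁E°₁ + n₂E°₂.
With n₃ = 4, and the known step contributing 2×(+0.18) V, the unknown satisfies 2·E° = 4×(+0.02) − 2×(+0.18) = -0.280.
E° = -0.280 / 2 = -0.140 V.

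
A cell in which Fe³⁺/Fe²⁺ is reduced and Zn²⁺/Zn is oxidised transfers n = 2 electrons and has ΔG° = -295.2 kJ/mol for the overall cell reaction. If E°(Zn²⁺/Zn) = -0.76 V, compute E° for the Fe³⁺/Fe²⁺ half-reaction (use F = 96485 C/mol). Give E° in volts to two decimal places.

E°cell = −ΔG°/(nF) = −(-295.2×10³)/((2)(96485)) = +1.530 V.
Since Fe³⁺/Fe²⁺ is the cathode and Zn²⁺/Zn the anode, E°cell = E°(Fe³⁺/Fe²⁺) − E°(Zn²⁺/Zn).
So E°(Fe³⁺/Fe²⁺) = E°cell + E°(Zn²⁺/Zn) = +1.530 + (-0.76) = +0.77 V.

+0.77 V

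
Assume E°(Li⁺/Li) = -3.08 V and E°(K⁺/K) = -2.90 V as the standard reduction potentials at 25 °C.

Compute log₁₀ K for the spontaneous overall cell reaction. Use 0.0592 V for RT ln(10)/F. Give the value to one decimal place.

Cathode: K⁺/K; anode: Li⁺/Li. E°cell = +0.18 V, n = 1.
log K = nE°cell / 0.0592 = (1)(+0.18) / 0.0592 = 3.0.

3.0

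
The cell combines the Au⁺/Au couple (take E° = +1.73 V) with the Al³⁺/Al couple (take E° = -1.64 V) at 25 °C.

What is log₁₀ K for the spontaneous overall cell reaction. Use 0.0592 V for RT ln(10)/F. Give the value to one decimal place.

170.8

Cathode: Au⁺/Au; anode: Al³⁺/Al. E°cell = +3.37 V, n = 3.
log K = nE°cell / 0.0592 = (3)(+3.37) / 0.0592 = 170.8.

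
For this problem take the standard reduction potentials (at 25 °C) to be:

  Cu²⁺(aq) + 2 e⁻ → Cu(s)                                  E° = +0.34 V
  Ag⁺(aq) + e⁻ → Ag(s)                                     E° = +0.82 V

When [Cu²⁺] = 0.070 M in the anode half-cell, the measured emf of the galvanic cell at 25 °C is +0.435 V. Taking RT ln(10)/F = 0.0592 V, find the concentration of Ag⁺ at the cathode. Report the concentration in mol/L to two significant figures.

0.046 M

Ag⁺/Ag is the cathode, Cu²⁺/Cu the anode: E°cell = +0.48 V, n = 2.
Overall reaction: 2 Ag⁺(aq) + Cu(s) → 2 Ag(s) + Cu²⁺(aq); Q = [Cu²⁺]^1/[Ag⁺]^2.
From E = E° − (0.0592/n) log Q: log Q = (E° − E)·n/0.0592 = (+0.48 − (+0.435))·2/0.0592 = 1.5203.
So 2·log[Ag⁺] = 1·log(0.07) − log Q = -1.1549 − (1.5203) = -2.6752; log[Ag⁺] = -2.6752 / 2 = -1.3376; [Ag⁺] = 10^(-1.3376) ≈ 0.046 M.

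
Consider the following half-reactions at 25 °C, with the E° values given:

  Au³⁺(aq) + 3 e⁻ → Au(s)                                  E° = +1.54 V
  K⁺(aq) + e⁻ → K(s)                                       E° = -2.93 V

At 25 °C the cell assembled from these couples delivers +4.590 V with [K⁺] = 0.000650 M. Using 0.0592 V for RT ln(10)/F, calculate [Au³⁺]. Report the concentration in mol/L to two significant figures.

0.00033 M

Au³⁺/Au is the cathode, K⁺/K the anode: E°cell = +4.47 V, n = 3.
Overall reaction: Au³⁺(aq) + 3 K(s) → Au(s) + 3 K⁺(aq); Q = [K⁺]^3/[Au³⁺]^1.
From E = E° − (0.0592/n) log Q: log Q = (E° − E)·n/0.0592 = (+4.47 − (+4.590))·3/0.0592 = -6.0811.
So 1·log[Au³⁺] = 3·log(0.00065) − log Q = -9.5613 − (-6.0811) = -3.4802; [Au³⁺] = 10^(-3.4802) ≈ 0.00033 M.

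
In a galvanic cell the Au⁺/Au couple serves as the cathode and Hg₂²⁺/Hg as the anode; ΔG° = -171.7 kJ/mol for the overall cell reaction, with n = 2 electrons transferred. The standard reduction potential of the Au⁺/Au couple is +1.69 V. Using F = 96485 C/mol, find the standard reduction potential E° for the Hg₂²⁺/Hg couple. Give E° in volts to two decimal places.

E°cell = −ΔG°/(nF) = −(-171.7×10³)/((2)(96485)) = +0.890 V.
Since Au⁺/Au is the cathode and Hg₂²⁺/Hg the anode, E°cell = E°(Au⁺/Au) − E°(Hg₂²⁺/Hg).
So E°(Hg₂²⁺/Hg) = E°(Au⁺/Au) − E°cell = (+1.69) − (+0.890) = +0.80 V.

+0.80 V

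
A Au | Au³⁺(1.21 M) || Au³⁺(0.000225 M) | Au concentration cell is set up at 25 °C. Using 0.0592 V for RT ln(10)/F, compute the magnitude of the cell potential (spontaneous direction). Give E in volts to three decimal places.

For a concentration cell E°cell = 0. The 1.21 M side is the cathode (reduction is favoured where [Au³⁺] is higher).
With n = 3, E = −(0.0592/3) log([Au³⁺]ₐₙ/[Au³⁺]꜀ₐₜ) = −(0.0592/3) log(0.000225/1.21) = −(0.0592/3)(-3.731) = +0.074 V.

+0.074 V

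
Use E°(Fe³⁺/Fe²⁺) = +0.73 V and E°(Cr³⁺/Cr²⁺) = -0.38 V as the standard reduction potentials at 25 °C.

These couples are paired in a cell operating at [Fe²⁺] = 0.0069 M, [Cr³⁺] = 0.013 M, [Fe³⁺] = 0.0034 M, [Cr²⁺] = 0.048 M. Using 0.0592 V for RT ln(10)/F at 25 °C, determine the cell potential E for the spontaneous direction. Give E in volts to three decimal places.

Fe³⁺/Fe²⁺ is the cathode (higher E°), Cr³⁺/Cr²⁺ the anode: E°cell = +0.73 − (-0.38) = +1.11 V, n = 1.
Overall: Fe³⁺(aq) + Cr²⁺(aq) → Fe²⁺(aq) + Cr³⁺(aq)
Q = [Fe²⁺]·[Cr³⁺] / ([Fe³⁺]·[Cr²⁺]); log Q = -0.260.
E = E° − (0.0592/n) log Q = +1.11 − (0.0592/1)(-0.260) = +1.125 V.

+1.125 V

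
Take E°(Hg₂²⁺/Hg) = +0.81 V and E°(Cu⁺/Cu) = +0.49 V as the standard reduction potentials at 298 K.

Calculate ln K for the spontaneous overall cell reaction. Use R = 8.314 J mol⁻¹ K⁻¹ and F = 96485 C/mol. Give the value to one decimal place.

24.9

Cathode: Hg₂²⁺/Hg; anode: Cu⁺/Cu. E°cell = (+0.81) − (+0.49) = +0.32 V, with n = 2.
ΔG° = −nFE° = −RT ln K, so ln K = nFE°/(RT) = (2)(96485)(+0.32) / ((8.314)(298)) = 24.924.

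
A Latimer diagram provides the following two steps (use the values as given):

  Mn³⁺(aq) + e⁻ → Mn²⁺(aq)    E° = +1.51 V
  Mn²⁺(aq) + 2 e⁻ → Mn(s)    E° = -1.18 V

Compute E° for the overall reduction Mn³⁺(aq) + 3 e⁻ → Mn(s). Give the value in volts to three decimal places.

Adding the free-energy changes (−nFE°) of the two steps gives −n₃FE°₃ = −n₁FE°₁ − n₂FE°₂.
E°₃ = (1×+1.51 + 2×-1.18) / 3 = (-0.850) / 3 = -0.283 V.

-0.283 V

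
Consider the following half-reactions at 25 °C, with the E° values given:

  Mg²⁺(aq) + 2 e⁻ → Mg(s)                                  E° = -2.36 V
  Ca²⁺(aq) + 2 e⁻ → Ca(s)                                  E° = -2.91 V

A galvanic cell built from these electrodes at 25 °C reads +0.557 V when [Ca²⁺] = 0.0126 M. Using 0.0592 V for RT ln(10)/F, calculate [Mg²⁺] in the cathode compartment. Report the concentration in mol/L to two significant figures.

Mg²⁺/Mg is the cathode, Ca²⁺/Ca the anode: E°cell = +0.55 V, n = 2.
Overall reaction: Mg²⁺(aq) + Ca(s) → Mg(s) + Ca²⁺(aq); Q = [Ca²⁺]^1/[Mg²⁺]^1.
From E = E° − (0.0592/n) log Q: log Q = (E° − E)·n/0.0592 = (+0.55 − (+0.557))·2/0.0592 = -0.2365.
So 1·log[Mg²⁺] = 1·log(0.0126) − log Q = -1.8996 − (-0.2365) = -1.6631; [Mg²⁺] = 10^(-1.6631) ≈ 0.022 M.

0.022 M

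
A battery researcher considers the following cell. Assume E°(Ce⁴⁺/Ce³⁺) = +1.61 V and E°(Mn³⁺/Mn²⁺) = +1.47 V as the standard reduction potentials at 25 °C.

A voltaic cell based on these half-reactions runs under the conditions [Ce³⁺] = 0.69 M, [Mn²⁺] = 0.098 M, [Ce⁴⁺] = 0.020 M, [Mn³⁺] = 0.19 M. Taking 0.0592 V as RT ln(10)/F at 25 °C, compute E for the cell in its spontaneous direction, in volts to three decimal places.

Ce⁴⁺/Ce³⁺ is the cathode (higher E°), Mn³⁺/Mn²⁺ the anode: E°cell = +1.61 − (+1.47) = +0.14 V, n = 1.
Overall: Ce⁴⁺(aq) + Mn²⁺(aq) → Ce³⁺(aq) + Mn³⁺(aq)
Q = [Ce³⁺]·[Mn³⁺] / ([Ce⁴⁺]·[Mn²⁺]); log Q = 1.825.
E = E° − (0.0592/n) log Q = +0.14 − (0.0592/1)(1.825) = +0.032 V.

+0.032 V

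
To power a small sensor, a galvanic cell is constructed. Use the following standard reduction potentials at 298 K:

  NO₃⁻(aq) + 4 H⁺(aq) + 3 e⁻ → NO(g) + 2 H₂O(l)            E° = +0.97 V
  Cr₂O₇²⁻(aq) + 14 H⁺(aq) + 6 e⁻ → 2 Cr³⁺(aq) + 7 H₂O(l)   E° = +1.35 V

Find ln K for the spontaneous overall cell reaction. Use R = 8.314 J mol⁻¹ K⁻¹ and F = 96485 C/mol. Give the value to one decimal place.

88.8

Cathode: Cr₂O₇²⁻/Cr³⁺; anode: NO₃⁻/NO. E°cell = (+1.35) − (+0.97) = +0.38 V, with n = 6.
ΔG° = −nFE° = −RT ln K, so ln K = nFE°/(RT) = (6)(96485)(+0.38) / ((8.314)(298)) = 88.791.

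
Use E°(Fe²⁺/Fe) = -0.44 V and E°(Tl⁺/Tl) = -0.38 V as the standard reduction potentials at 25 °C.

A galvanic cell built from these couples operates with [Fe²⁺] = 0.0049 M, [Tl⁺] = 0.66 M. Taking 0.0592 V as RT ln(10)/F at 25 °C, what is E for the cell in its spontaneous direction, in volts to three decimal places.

+0.118 V

Tl⁺/Tl is the cathode (higher E°), Fe²⁺/Fe the anode: E°cell = -0.38 − (-0.44) = +0.06 V, n = 2.
Overall: 2 Tl⁺(aq) + Fe(s) → 2 Tl(s) + Fe²⁺(aq)
Q = [Fe²⁺] / ([Tl⁺]^2); log Q = -1.949.
E = E° − (0.0592/n) log Q = +0.06 − (0.0592/2)(-1.949) = +0.118 V.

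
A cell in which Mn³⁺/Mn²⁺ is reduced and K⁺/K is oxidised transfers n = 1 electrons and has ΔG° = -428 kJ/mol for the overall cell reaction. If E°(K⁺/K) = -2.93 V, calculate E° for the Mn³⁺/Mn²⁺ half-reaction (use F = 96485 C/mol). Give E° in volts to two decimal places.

E°cell = −ΔG°/(nF) = −(-428×10³)/((1)(96485)) = +4.436 V.
Since Mn³⁺/Mn²⁺ is the cathode and K⁺/K the anode, E°cell = E°(Mn³⁺/Mn²⁺) − E°(K⁺/K).
So E°(Mn³⁺/Mn²⁺) = E°cell + E°(K⁺/K) = +4.436 + (-2.93) = +1.51 V.

+1.51 V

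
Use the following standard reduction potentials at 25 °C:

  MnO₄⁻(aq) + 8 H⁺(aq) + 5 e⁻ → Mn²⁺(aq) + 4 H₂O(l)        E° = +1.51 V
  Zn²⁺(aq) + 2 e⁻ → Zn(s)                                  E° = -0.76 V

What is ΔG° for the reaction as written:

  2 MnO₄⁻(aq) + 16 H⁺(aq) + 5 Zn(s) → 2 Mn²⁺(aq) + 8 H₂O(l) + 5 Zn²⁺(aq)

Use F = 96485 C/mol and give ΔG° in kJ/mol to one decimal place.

As written, MnO₄⁻/Mn²⁺ is reduced (cathode) and Zn²⁺/Zn is oxidised (anode), so E°cell = (+1.51) − (-0.76) = +2.27 V.
Balancing electrons gives n = 10.
ΔG° = −nFE° = −(10)(96485)(+2.27) = -2,190,210 J = -2190.2 kJ/mol.

-2190.2 kJ/mol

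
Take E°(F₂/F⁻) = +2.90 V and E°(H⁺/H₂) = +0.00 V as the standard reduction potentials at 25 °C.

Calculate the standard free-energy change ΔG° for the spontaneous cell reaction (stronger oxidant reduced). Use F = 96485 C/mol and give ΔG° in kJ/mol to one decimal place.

F₂/F⁻ (E° = +2.90 V) is the cathode; H⁺/H₂ (E° = +0.00 V) is the anode, so E°cell = +2.90 V.
Balancing electrons gives n = 2 (lcm of 2 and 2).
ΔG° = −nFE° = −(2)(96485)(+2.90) = -559,613 J = -559.6 kJ/mol.

-559.6 kJ/mol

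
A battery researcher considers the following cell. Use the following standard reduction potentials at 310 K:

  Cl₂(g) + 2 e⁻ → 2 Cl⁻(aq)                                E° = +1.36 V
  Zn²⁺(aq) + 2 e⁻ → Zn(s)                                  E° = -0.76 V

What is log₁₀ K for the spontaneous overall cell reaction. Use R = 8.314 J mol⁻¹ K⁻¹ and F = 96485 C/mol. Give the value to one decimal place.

Cathode: Cl₂/Cl⁻; anode: Zn²⁺/Zn. E°cell = (+1.36) − (-0.76) = +2.12 V, with n = 2.
ΔG° = −nFE° = −RT ln K, so ln K = nFE°/(RT) = (2)(96485)(+2.12) / ((8.314)(310)) = 158.728.
log₁₀ K = 158.728 / ln 10 = 68.9.

68.9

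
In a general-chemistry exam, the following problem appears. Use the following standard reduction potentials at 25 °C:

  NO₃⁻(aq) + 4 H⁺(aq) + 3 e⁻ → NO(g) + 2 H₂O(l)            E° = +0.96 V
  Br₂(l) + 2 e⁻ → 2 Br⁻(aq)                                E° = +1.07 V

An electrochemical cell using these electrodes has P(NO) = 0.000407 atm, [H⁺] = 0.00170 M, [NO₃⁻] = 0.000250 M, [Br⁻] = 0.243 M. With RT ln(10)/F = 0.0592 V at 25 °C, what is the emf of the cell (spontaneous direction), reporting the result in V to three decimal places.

+0.369 V

Br₂/Br⁻ is the cathode (higher E°), NO₃⁻/NO the anode: E°cell = +1.07 − (+0.96) = +0.11 V, n = 6.
Overall: 3 Br₂(l) + 2 NO(g) + 4 H₂O(l) → 6 Br⁻(aq) + 2 NO₃⁻(aq) + 8 H⁺(aq)
Q = [Br⁻]^6·[NO₃⁻]^2·[H⁺]^8 / (P(NO)^2); log Q = -26.266.
E = E° − (0.0592/n) log Q = +0.11 − (0.0592/6)(-26.266) = +0.369 V.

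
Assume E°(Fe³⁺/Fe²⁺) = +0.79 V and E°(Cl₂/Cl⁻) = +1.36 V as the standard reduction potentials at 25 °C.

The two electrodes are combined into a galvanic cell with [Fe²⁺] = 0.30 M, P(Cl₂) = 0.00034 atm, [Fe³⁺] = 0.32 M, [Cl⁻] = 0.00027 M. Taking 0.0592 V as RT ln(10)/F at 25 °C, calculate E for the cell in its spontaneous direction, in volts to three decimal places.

Cl₂/Cl⁻ is the cathode (higher E°), Fe³⁺/Fe²⁺ the anode: E°cell = +1.36 − (+0.79) = +0.57 V, n = 2.
Overall: Cl₂(g) + 2 Fe²⁺(aq) → 2 Cl⁻(aq) + 2 Fe³⁺(aq)
Q = [Cl⁻]^2·[Fe³⁺]^2 / (P(Cl₂)·[Fe²⁺]^2); log Q = -3.613.
E = E° − (0.0592/n) log Q = +0.57 − (0.0592/2)(-3.613) = +0.677 V.

+0.677 V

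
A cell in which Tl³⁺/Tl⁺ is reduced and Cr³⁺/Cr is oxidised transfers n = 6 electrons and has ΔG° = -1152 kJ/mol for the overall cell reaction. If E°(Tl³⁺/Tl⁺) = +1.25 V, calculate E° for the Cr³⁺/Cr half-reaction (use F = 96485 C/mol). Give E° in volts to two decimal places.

E°cell = −ΔG°/(nF) = −(-1152×10³)/((6)(96485)) = +1.990 V.
Since Tl³⁺/Tl⁺ is the cathode and Cr³⁺/Cr the anode, E°cell = E°(Tl³⁺/Tl⁺) − E°(Cr³⁺/Cr).
So E°(Cr³⁺/Cr) = E°(Tl³⁺/Tl⁺) − E°cell = (+1.25) − (+1.990) = -0.74 V.

-0.74 V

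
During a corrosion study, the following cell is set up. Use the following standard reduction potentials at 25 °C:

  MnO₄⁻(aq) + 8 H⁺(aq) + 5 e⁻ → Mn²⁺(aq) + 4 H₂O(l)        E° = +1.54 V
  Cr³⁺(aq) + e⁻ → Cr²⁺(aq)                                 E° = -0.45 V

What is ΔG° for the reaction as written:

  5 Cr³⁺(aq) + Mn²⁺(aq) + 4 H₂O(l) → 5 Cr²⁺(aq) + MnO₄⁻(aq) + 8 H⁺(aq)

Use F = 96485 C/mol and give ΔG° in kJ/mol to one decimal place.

As written, Cr³⁺/Cr²⁺ is reduced (cathode) and MnO₄⁻/Mn²⁺ is oxidised (anode), so E°cell = (-0.45) − (+1.54) = -1.99 V.
Balancing electrons gives n = 5.
ΔG° = −nFE° = −(5)(96485)(-1.99) = 960,026 J = +960.0 kJ/mol.

+960.0 kJ/mol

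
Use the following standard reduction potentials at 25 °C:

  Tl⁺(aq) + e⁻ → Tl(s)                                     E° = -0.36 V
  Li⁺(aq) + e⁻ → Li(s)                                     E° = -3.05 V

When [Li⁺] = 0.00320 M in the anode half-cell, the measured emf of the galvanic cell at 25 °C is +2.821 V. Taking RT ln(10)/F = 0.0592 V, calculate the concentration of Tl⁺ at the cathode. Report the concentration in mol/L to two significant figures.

Tl⁺/Tl is the cathode, Li⁺/Li the anode: E°cell = +2.69 V, n = 1.
Overall reaction: Tl⁺(aq) + Li(s) → Tl(s) + Li⁺(aq); Q = [Li⁺]^1/[Tl⁺]^1.
From E = E° − (0.0592/n) log Q: log Q = (E° − E)·n/0.0592 = (+2.69 − (+2.821))·1/0.0592 = -2.2128.
So 1·log[Tl⁺] = 1·log(0.0032) − log Q = -2.4949 − (-2.2128) = -0.2821; [Tl⁺] = 10^(-0.2821) ≈ 0.52 M.

0.52 M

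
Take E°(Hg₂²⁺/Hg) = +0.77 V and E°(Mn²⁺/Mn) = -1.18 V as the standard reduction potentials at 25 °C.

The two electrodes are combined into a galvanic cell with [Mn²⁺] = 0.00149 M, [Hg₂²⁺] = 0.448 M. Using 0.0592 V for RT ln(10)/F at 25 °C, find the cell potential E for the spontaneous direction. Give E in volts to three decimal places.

+2.023 V

Hg₂²⁺/Hg is the cathode (higher E°), Mn²⁺/Mn the anode: E°cell = +0.77 − (-1.18) = +1.95 V, n = 2.
Overall: Hg₂²⁺(aq) + Mn(s) → 2 Hg(l) + Mn²⁺(aq)
Q = [Mn²⁺] / ([Hg₂²⁺]); log Q = -2.478.
E = E° − (0.0592/n) log Q = +1.95 − (0.0592/2)(-2.478) = +2.023 V.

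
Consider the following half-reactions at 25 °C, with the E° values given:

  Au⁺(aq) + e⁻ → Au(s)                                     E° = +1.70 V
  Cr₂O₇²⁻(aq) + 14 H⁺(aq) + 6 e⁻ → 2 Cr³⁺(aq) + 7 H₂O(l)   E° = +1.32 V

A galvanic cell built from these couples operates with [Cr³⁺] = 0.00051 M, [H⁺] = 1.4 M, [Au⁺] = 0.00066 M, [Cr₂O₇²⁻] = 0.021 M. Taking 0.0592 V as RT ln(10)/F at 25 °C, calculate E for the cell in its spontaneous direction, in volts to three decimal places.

Au⁺/Au is the cathode (higher E°), Cr₂O₇²⁻/Cr³⁺ the anode: E°cell = +1.70 − (+1.32) = +0.38 V, n = 6.
Overall: 6 Au⁺(aq) + 2 Cr³⁺(aq) + 7 H₂O(l) → 6 Au(s) + Cr₂O₇²⁻(aq) + 14 H⁺(aq)
Q = [Cr₂O₇²⁻]·[H⁺]^14 / ([Au⁺]^6·[Cr³⁺]^2); log Q = 26.036.
E = E° − (0.0592/n) log Q = +0.38 − (0.0592/6)(26.036) = +0.123 V.

+0.123 V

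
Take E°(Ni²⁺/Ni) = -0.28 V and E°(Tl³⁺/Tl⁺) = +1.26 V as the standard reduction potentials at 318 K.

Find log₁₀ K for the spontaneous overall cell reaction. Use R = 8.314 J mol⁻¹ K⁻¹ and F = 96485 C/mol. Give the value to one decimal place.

Cathode: Tl³⁺/Tl⁺; anode: Ni²⁺/Ni. E°cell = (+1.26) − (-0.28) = +1.54 V, with n = 2.
ΔG° = −nFE° = −RT ln K, so ln K = nFE°/(RT) = (2)(96485)(+1.54) / ((8.314)(318)) = 112.402.
log₁₀ K = 112.402 / ln 10 = 48.8.

48.8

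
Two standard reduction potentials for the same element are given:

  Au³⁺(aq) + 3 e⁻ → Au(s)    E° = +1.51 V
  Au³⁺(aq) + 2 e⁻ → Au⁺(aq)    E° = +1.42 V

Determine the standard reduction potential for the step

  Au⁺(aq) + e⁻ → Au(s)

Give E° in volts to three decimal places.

+1.690 V

Sequential free energies add, so n₃E°₃ = n₁E°₁ + n₂E°₂.
With n₃ = 3, and the known step contributing 2×(+1.42) V, the unknown satisfies 1·E° = 3×(+1.51) − 2×(+1.42) = +1.690.
E° = +1.690 / 1 = +1.690 V.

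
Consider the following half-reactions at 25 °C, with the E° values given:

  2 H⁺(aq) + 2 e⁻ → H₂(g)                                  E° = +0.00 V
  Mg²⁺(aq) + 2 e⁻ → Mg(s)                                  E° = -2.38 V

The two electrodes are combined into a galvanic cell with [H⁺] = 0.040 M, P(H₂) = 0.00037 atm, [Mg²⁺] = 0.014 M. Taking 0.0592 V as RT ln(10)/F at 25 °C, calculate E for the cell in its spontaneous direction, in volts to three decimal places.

+2.454 V

H⁺/H₂ is the cathode (higher E°), Mg²⁺/Mg the anode: E°cell = +0.00 − (-2.38) = +2.38 V, n = 2.
Overall: 2 H⁺(aq) + Mg(s) → H₂(g) + Mg²⁺(aq)
Q = P(H₂)·[Mg²⁺] / ([H⁺]^2); log Q = -2.490.
E = E° − (0.0592/n) log Q = +2.38 − (0.0592/2)(-2.490) = +2.454 V.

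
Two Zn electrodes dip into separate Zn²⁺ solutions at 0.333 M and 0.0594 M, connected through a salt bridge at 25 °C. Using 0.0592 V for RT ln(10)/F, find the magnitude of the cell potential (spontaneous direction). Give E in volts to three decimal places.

+0.022 V

For a concentration cell E°cell = 0. The 0.333 M side is the cathode (reduction is favoured where [Zn²⁺] is higher).
With n = 2, E = −(0.0592/2) log([Zn²⁺]ₐₙ/[Zn²⁺]꜀ₐₜ) = −(0.0592/2) log(0.0594/0.333) = −(0.0592/2)(-0.749) = +0.022 V.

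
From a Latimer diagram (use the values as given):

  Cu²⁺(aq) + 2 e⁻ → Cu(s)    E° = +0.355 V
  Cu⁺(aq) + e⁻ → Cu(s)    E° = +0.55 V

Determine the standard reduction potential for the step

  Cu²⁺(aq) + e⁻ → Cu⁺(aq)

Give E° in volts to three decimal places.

+0.160 V

Sequential free energies add, so n₃E°₃ = n₁E°₁ + n₂E°₂.
With n₃ = 2, and the known step contributing 1×(+0.55) V, the unknown satisfies 1·E° = 2×(+0.355) − 1×(+0.55) = +0.160.
E° = +0.160 / 1 = +0.160 V.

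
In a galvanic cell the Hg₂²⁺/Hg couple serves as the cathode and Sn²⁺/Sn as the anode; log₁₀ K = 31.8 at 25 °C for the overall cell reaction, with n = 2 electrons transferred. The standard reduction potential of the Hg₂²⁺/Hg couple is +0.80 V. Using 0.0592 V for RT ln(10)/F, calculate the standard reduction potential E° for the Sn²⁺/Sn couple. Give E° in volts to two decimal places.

-0.14 V

E°cell = (0.0592/n)·log K = (0.0592/2)(31.8) = +0.941 V.
Since Hg₂²⁺/Hg is the cathode and Sn²⁺/Sn the anode, E°cell = E°(Hg₂²⁺/Hg) − E°(Sn²⁺/Sn).
So E°(Sn²⁺/Sn) = E°(Hg₂²⁺/Hg) − E°cell = (+0.80) − (+0.941) = -0.14 V.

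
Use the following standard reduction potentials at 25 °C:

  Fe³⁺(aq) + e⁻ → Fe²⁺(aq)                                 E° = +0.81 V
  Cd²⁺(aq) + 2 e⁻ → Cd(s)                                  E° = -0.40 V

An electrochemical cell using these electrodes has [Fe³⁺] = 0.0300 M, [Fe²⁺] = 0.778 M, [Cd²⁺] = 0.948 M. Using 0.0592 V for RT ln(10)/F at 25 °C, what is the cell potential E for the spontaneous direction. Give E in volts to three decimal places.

Fe³⁺/Fe²⁺ is the cathode (higher E°), Cd²⁺/Cd the anode: E°cell = +0.81 − (-0.40) = +1.21 V, n = 2.
Overall: 2 Fe³⁺(aq) + Cd(s) → 2 Fe²⁺(aq) + Cd²⁺(aq)
Q = [Fe²⁺]^2·[Cd²⁺] / ([Fe³⁺]^2); log Q = 2.805.
E = E° − (0.0592/n) log Q = +1.21 − (0.0592/2)(2.805) = +1.127 V.

+1.127 V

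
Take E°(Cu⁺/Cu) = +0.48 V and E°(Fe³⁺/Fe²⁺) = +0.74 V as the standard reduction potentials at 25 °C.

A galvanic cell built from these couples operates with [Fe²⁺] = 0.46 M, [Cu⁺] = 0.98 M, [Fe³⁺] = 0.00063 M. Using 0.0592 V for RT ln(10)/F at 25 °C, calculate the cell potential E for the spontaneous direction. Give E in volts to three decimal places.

+0.091 V

Fe³⁺/Fe²⁺ is the cathode (higher E°), Cu⁺/Cu the anode: E°cell = +0.74 − (+0.48) = +0.26 V, n = 1.
Overall: Fe³⁺(aq) + Cu(s) → Fe²⁺(aq) + Cu⁺(aq)
Q = [Fe²⁺]·[Cu⁺] / ([Fe³⁺]); log Q = 2.855.
E = E° − (0.0592/n) log Q = +0.26 − (0.0592/1)(2.855) = +0.091 V.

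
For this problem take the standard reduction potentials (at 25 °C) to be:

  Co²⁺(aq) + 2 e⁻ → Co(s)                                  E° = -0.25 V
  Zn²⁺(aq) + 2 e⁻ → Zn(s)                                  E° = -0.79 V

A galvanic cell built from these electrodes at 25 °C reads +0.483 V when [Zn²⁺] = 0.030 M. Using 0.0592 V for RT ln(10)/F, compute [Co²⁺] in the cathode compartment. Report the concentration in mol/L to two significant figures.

Co²⁺/Co is the cathode, Zn²⁺/Zn the anode: E°cell = +0.54 V, n = 2.
Overall reaction: Co²⁺(aq) + Zn(s) → Co(s) + Zn²⁺(aq); Q = [Zn²⁺]^1/[Co²⁺]^1.
From E = E° − (0.0592/n) log Q: log Q = (E° − E)·n/0.0592 = (+0.54 − (+0.483))·2/0.0592 = 1.9257.
So 1·log[Co²⁺] = 1·log(0.03) − log Q = -1.5229 − (1.9257) = -3.4486; [Co²⁺] = 10^(-3.4486) ≈ 0.00036 M.

0.00036 M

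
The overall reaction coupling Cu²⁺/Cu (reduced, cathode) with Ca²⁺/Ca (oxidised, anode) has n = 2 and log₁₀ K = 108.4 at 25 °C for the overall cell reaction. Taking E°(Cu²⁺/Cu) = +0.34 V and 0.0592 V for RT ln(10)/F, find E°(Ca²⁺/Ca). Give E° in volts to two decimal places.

-2.87 V

E°cell = (0.0592/n)·log K = (0.0592/2)(108.4) = +3.209 V.
Since Cu²⁺/Cu is the cathode and Ca²⁺/Ca the anode, E°cell = E°(Cu²⁺/Cu) − E°(Ca²⁺/Ca).
So E°(Ca²⁺/Ca) = E°(Cu²⁺/Cu) − E°cell = (+0.34) − (+3.209) = -2.87 V.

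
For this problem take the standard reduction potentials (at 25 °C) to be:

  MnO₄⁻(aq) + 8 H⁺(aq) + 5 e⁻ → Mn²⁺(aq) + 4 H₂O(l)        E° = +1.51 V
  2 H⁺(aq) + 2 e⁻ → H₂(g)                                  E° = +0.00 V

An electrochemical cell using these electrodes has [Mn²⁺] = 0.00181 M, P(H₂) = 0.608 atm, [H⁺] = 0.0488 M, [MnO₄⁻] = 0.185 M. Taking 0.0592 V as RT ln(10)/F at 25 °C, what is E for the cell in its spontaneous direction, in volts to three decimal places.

+1.481 V

MnO₄⁻/Mn²⁺ is the cathode (higher E°), H⁺/H₂ the anode: E°cell = +1.51 − (+0.00) = +1.51 V, n = 10.
Overall: 2 MnO₄⁻(aq) + 6 H⁺(aq) + 5 H₂(g) → 2 Mn²⁺(aq) + 8 H₂O(l)
Q = [Mn²⁺]^2 / ([MnO₄⁻]^2·[H⁺]^6·P(H₂)^5); log Q = 4.931.
E = E° − (0.0592/n) log Q = +1.51 − (0.0592/10)(4.931) = +1.481 V.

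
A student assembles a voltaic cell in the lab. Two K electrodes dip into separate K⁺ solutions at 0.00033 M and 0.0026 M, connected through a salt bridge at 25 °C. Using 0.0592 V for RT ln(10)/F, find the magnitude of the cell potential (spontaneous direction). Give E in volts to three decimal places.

+0.053 V

For a concentration cell E°cell = 0. The 0.0026 M side is the cathode (reduction is favoured where [K⁺] is higher).
With n = 1, E = −(0.0592/1) log([K⁺]ₐₙ/[K⁺]꜀ₐₜ) = −(0.0592/1) log(0.00033/0.0026) = −(0.0592/1)(-0.896) = +0.053 V.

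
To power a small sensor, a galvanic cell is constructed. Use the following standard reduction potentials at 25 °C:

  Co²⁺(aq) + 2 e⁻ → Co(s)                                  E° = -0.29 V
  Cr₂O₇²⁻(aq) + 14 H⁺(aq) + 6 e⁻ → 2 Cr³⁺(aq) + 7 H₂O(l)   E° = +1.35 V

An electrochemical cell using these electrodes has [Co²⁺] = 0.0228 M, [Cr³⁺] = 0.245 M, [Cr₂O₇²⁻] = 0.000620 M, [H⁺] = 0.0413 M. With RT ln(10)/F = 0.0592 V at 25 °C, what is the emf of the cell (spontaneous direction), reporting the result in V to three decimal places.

+1.478 V

Cr₂O₇²⁻/Cr³⁺ is the cathode (higher E°), Co²⁺/Co the anode: E°cell = +1.35 − (-0.29) = +1.64 V, n = 6.
Overall: Cr₂O₇²⁻(aq) + 14 H⁺(aq) + 3 Co(s) → 2 Cr³⁺(aq) + 7 H₂O(l) + 3 Co²⁺(aq)
Q = [Cr³⁺]^2·[Co²⁺]^3 / ([Cr₂O₇²⁻]·[H⁺]^14); log Q = 16.436.
E = E° − (0.0592/n) log Q = +1.64 − (0.0592/6)(16.436) = +1.478 V.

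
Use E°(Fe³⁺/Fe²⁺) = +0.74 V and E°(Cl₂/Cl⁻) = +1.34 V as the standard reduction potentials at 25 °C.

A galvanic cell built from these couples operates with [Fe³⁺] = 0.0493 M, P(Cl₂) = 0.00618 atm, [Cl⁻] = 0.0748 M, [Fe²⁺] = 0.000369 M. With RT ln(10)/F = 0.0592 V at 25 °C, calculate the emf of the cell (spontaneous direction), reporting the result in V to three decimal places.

Cl₂/Cl⁻ is the cathode (higher E°), Fe³⁺/Fe²⁺ the anode: E°cell = +1.34 − (+0.74) = +0.60 V, n = 2.
Overall: Cl₂(g) + 2 Fe²⁺(aq) → 2 Cl⁻(aq) + 2 Fe³⁺(aq)
Q = [Cl⁻]^2·[Fe³⁺]^2 / (P(Cl₂)·[Fe²⁺]^2); log Q = 4.208.
E = E° − (0.0592/n) log Q = +0.60 − (0.0592/2)(4.208) = +0.475 V.

+0.475 V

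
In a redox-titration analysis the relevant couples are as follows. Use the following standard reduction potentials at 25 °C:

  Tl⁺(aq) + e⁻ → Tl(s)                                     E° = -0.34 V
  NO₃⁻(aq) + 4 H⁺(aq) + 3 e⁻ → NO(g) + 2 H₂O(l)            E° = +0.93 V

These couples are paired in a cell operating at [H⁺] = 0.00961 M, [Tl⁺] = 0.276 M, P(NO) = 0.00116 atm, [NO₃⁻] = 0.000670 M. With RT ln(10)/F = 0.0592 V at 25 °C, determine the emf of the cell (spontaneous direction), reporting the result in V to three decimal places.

+1.139 V

NO₃⁻/NO is the cathode (higher E°), Tl⁺/Tl the anode: E°cell = +0.93 − (-0.34) = +1.27 V, n = 3.
Overall: NO₃⁻(aq) + 4 H⁺(aq) + 3 Tl(s) → NO(g) + 2 H₂O(l) + 3 Tl⁺(aq)
Q = P(NO)·[Tl⁺]^3 / ([NO₃⁻]·[H⁺]^4); log Q = 6.630.
E = E° − (0.0592/n) log Q = +1.27 − (0.0592/3)(6.630) = +1.139 V.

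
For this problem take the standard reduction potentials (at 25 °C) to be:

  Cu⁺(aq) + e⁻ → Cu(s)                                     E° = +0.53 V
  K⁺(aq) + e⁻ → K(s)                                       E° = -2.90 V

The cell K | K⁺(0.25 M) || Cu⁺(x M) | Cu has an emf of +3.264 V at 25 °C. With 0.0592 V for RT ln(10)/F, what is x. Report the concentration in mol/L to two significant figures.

Cu⁺/Cu is the cathode, K⁺/K the anode: E°cell = +3.43 V, n = 1.
Overall reaction: Cu⁺(aq) + K(s) → Cu(s) + K⁺(aq); Q = [K⁺]^1/[Cu⁺]^1.
From E = E° − (0.0592/n) log Q: log Q = (E° − E)·n/0.0592 = (+3.43 − (+3.264))·1/0.0592 = 2.8041.
So 1·log[Cu⁺] = 1·log(0.25) − log Q = -0.6021 − (2.8041) = -3.4062; [Cu⁺] = 10^(-3.4062) ≈ 0.00039 M.

0.00039 M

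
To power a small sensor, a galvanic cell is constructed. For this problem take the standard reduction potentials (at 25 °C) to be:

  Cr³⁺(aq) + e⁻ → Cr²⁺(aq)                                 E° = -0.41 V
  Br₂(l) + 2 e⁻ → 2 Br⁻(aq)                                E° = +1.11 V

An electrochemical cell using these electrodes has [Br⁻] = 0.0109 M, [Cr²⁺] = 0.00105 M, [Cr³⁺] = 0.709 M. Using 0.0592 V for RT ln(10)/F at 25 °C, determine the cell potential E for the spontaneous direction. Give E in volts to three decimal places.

+1.469 V

Br₂/Br⁻ is the cathode (higher E°), Cr³⁺/Cr²⁺ the anode: E°cell = +1.11 − (-0.41) = +1.52 V, n = 2.
Overall: Br₂(l) + 2 Cr²⁺(aq) → 2 Br⁻(aq) + 2 Cr³⁺(aq)
Q = [Br⁻]^2·[Cr³⁺]^2 / ([Cr²⁺]^2); log Q = 1.734.
E = E° − (0.0592/n) log Q = +1.52 − (0.0592/2)(1.734) = +1.469 V.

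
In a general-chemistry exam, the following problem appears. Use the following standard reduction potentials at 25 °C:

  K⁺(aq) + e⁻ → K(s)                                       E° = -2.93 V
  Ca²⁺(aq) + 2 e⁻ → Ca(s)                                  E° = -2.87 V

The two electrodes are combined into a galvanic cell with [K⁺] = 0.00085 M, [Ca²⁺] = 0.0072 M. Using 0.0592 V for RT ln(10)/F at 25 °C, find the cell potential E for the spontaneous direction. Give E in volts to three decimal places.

+0.178 V

Ca²⁺/Ca is the cathode (higher E°), K⁺/K the anode: E°cell = -2.87 − (-2.93) = +0.06 V, n = 2.
Overall: Ca²⁺(aq) + 2 K(s) → Ca(s) + 2 K⁺(aq)
Q = [K⁺]^2 / ([Ca²⁺]); log Q = -3.998.
E = E° − (0.0592/n) log Q = +0.06 − (0.0592/2)(-3.998) = +0.178 V.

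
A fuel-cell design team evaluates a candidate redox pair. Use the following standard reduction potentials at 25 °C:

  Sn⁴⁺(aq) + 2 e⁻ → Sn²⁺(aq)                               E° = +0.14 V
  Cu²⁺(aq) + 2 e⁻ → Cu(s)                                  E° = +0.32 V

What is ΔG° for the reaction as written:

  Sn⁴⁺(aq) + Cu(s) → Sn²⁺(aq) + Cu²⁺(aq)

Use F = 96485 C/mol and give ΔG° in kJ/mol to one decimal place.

+34.7 kJ/mol

As written, Sn⁴⁺/Sn²⁺ is reduced (cathode) and Cu²⁺/Cu is oxidised (anode), so E°cell = (+0.14) − (+0.32) = -0.18 V.
Balancing electrons gives n = 2.
ΔG° = −nFE° = −(2)(96485)(-0.18) = 34,735 J = +34.7 kJ/mol.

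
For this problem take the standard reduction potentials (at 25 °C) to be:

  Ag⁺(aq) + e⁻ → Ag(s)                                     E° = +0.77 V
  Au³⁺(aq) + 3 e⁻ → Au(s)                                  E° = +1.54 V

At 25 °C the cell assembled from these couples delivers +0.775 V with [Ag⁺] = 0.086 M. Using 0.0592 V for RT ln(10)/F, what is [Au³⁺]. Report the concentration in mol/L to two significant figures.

0.0011 M

Au³⁺/Au is the cathode, Ag⁺/Ag the anode: E°cell = +0.77 V, n = 3.
Overall reaction: Au³⁺(aq) + 3 Ag(s) → Au(s) + 3 Ag⁺(aq); Q = [Ag⁺]^3/[Au³⁺]^1.
From E = E° − (0.0592/n) log Q: log Q = (E° − E)·n/0.0592 = (+0.77 − (+0.775))·3/0.0592 = -0.2534.
So 1·log[Au³⁺] = 3·log(0.086) − log Q = -3.1965 − (-0.2534) = -2.9431; [Au³⁺] = 10^(-2.9431) ≈ 0.0011 M.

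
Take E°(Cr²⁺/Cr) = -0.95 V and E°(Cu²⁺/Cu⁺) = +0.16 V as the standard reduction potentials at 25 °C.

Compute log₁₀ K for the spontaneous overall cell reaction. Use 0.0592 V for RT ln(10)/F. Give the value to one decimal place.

Cathode: Cu²⁺/Cu⁺; anode: Cr²⁺/Cr. E°cell = +1.11 V, n = 2.
log K = nE°cell / 0.0592 = (2)(+1.11) / 0.0592 = 37.5.

37.5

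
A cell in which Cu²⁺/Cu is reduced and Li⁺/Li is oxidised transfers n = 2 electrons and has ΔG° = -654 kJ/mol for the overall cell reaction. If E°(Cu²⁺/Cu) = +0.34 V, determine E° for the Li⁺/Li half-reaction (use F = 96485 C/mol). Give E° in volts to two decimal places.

E°cell = −ΔG°/(nF) = −(-654×10³)/((2)(96485)) = +3.389 V.
Since Cu²⁺/Cu is the cathode and Li⁺/Li the anode, E°cell = E°(Cu²⁺/Cu) − E°(Li⁺/Li).
So E°(Li⁺/Li) = E°(Cu²⁺/Cu) − E°cell = (+0.34) − (+3.389) = -3.05 V.

-3.05 V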